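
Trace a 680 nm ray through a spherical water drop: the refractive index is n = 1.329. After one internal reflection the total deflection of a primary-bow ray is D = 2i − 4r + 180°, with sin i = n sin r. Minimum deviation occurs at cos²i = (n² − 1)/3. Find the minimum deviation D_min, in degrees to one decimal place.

137.3°

cos²i = (1.76624 − 1)/3 = 0.25541; i = arccos(0.50538) = 59.643°.
sin r = sin 59.643°/1.329 = 0.64928; r = 40.487°.
D_min = 2·59.643° − 4·40.487° + 180° = 137.337°.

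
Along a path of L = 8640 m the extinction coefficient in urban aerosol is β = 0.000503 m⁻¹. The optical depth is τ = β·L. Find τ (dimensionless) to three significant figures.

4.35

τ = β·L = 0.000503 × 8640 = 4.3459.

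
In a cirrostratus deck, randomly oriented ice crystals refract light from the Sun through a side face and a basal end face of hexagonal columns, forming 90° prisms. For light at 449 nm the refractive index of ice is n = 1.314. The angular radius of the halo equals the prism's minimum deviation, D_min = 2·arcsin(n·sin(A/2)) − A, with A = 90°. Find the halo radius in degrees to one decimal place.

46.6°

n·sin(A/2) = 1.314 × sin 45° = 1.314 × 0.7071 = 0.9291.
D_min = 2·arcsin(0.9291) − 90° = 2 × 68.301° − 90° = 46.602°.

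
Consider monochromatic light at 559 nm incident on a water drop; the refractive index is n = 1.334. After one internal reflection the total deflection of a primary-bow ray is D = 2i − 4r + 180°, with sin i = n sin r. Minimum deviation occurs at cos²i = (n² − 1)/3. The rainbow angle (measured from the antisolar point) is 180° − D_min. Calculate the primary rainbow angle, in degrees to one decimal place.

cos²i = (1.77956 − 1)/3 = 0.25985; i = arccos(0.50976) = 59.352°.
sin r = sin 59.352°/1.334 = 0.64492; r = 40.159°.
D_min = 2·59.352° − 4·40.159° + 180° = 138.067°.
Rainbow angle = 180° − D_min = 41.933°.

41.9°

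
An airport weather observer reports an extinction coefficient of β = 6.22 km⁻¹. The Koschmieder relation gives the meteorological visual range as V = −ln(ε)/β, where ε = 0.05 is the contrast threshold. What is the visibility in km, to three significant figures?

V = −ln(0.05) / 6.22 = 2.996 / 6.22 = 0.4816 km.

0.482 km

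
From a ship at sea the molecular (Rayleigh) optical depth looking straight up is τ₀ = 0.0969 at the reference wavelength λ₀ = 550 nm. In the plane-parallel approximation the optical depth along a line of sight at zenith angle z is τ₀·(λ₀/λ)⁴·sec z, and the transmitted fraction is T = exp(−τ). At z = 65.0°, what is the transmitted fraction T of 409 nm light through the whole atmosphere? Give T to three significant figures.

sec 65.0° = 2.3662.
τ = 0.0969 × (550/409)⁴ × 2.3662 = 0.0969 × 3.2701 × 2.3662 = 0.7498.
T = exp(−0.7498) = 0.4725.

0.472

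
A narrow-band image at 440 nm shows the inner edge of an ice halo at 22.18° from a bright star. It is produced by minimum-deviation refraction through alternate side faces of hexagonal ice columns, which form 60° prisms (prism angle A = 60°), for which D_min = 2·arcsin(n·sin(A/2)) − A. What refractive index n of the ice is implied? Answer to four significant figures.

Rearranging: n = sin((D_min + A)/2) / sin(A/2).
(D_min + A)/2 = (22.18° + 60°)/2 = 41.090°.
n = sin 41.090° / sin 30° = 0.6572 / 0.5000 = 1.3145.

1.314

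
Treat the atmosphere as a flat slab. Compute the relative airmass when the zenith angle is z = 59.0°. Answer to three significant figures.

X = sec z = 1/cos 59.0° = 1/0.5150 = 1.9416.

1.94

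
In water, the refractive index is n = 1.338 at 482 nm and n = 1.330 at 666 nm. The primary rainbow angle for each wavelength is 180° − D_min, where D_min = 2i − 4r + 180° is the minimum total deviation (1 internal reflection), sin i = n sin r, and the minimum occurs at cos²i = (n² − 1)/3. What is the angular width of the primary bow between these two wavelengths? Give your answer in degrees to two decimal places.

1.16°

At 482 nm (n = 1.338): cos²i = 0.26341 → i = 59.120°, r = 39.899°, D_min = 138.643°, rainbow angle = 41.357°.
At 666 nm (n = 1.330): cos²i = 0.25630 → i = 59.585°, r = 40.422°, D_min = 137.484°, rainbow angle = 42.516°.
Angular width = |41.357° − 42.516°| = 1.160°.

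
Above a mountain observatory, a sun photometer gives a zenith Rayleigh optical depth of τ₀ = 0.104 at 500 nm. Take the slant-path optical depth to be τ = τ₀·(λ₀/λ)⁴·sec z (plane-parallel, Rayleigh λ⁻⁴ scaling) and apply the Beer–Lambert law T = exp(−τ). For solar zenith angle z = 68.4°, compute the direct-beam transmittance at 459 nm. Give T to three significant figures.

0.672

sec 68.4° = 2.7165.
τ = 0.104 × (500/459)⁴ × 2.7165 = 0.104 × 1.4081 × 2.7165 = 0.3978.
T = exp(−0.3978) = 0.6718.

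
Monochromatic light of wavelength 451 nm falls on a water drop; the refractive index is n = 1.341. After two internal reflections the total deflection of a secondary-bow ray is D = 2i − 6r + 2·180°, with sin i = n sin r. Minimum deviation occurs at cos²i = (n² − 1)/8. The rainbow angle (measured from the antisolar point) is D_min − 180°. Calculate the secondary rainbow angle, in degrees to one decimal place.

cos²i = (1.79828 − 1)/8 = 0.09979; i = arccos(0.31589) = 71.586°.
sin r = sin 71.586°/1.341 = 0.70753; r = 45.034°.
D_min = 2·71.586° − 6·45.034° + 360° = 232.966°.
Rainbow angle = D_min − 180° = 52.966°.

53.0°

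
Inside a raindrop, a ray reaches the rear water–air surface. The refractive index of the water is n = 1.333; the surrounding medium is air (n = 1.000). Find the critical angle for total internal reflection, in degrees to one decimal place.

48.6°

sin θ_c = n_air / n = 1.000 / 1.333 = 0.7502.
θ_c = arcsin(0.7502) = 48.61°.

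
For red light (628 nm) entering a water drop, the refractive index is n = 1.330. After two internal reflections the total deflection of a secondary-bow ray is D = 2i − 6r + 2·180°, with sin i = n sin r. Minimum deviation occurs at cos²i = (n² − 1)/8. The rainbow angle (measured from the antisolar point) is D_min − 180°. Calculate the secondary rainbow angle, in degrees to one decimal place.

50.1°

cos²i = (1.76890 − 1)/8 = 0.09611; i = arccos(0.31002) = 71.940°.
sin r = sin 71.940°/1.330 = 0.71483; r = 45.630°.
D_min = 2·71.940° − 6·45.630° + 360° = 230.101°.
Rainbow angle = D_min − 180° = 50.101°.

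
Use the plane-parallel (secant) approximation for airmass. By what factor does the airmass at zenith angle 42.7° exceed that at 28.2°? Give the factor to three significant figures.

X(42.7°)/X(28.2°) = sec 42.7° / sec 28.2° = cos 28.2° / cos 42.7° = 0.8813/0.7349 = 1.1992.

1.20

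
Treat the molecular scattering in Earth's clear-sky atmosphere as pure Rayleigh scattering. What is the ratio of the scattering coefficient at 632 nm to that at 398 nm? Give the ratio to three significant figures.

Rayleigh scattering ∝ λ⁻⁴, so the ratio of coefficients is the inverse fourth power of the wavelength ratio.
σ(632)/σ(398) = (398/632)⁴ = (0.6297)⁴ = 0.1573.

0.157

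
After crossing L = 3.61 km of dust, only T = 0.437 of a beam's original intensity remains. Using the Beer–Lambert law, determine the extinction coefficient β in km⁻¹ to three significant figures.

Beer–Lambert: T = exp(−βL) ⇒ β = −ln(T)/L = −ln(0.437)/3.61 = 0.8278/3.61 = 0.2293 km⁻¹.

0.229 km⁻¹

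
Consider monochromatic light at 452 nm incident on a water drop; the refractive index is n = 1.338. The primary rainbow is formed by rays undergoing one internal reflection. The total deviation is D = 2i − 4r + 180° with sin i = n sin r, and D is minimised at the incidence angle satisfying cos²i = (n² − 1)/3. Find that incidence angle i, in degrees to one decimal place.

59.1°

cos²i = (1.338² − 1)/3 = (1.79024 − 1)/3 = 0.26341.
cos i = 0.51324, so i = 59.120°.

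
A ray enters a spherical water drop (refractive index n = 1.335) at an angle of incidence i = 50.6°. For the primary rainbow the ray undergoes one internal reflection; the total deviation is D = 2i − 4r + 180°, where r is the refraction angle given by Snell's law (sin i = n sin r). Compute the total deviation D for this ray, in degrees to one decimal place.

sin r = sin 50.6° / 1.335 = 0.7727/1.335 = 0.5788; r = 35.37°.
D = 2·50.6° − 4·35.37° + 180° = 101.20° − 141.47° + 180° = 139.73°.

139.7°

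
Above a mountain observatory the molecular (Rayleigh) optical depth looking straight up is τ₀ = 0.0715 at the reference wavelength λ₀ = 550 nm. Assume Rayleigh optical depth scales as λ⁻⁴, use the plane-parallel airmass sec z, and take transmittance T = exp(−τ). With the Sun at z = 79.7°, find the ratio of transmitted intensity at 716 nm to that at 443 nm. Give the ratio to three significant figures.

Airmass: sec 79.7° = 5.5928.
τ(716 nm) = 0.0715 × (550/716)⁴ × 5.5928 = 0.0715 × 0.3482 × 5.5928 = 0.1392.
τ(443 nm) = 0.0715 × (550/443)⁴ × 5.5928 = 0.0715 × 2.3759 × 5.5928 = 0.9501.
T(716)/T(443) = exp(τ_B − τ_A) = exp(0.8109) = 2.2499.

2.25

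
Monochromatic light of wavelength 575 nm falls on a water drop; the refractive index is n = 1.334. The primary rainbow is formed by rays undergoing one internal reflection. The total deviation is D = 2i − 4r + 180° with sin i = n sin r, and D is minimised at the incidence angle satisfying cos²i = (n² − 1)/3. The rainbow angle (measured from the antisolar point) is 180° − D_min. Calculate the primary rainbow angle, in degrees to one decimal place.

cos²i = (1.77956 − 1)/3 = 0.25985; i = arccos(0.50976) = 59.352°.
sin r = sin 59.352°/1.334 = 0.64492; r = 40.159°.
D_min = 2·59.352° − 4·40.159° + 180° = 138.067°.
Rainbow angle = 180° − D_min = 41.933°.

41.9°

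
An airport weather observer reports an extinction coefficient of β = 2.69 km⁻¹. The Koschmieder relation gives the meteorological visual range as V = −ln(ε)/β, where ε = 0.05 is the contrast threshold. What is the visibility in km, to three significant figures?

V = −ln(0.05) / 2.69 = 2.996 / 2.69 = 1.1137 km.

1.11 km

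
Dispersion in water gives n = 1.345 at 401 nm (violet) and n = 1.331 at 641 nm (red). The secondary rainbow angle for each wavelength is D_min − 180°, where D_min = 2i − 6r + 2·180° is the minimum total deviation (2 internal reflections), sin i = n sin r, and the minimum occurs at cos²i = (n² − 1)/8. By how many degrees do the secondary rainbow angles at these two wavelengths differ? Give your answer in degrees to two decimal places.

3.62°

At 401 nm (n = 1.345): cos²i = 0.10113 → i = 71.458°, r = 44.821°, D_min = 233.987°, rainbow angle = 53.987°.
At 641 nm (n = 1.331): cos²i = 0.09645 → i = 71.907°, r = 45.575°, D_min = 230.365°, rainbow angle = 50.365°.
Angular width = |53.987° − 50.365°| = 3.622°.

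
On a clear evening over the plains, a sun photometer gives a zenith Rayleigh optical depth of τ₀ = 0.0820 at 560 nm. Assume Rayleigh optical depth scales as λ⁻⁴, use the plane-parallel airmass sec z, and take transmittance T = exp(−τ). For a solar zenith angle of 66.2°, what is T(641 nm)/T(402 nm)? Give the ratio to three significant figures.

1.91

Airmass: sec 66.2° = 2.4780.
τ(641 nm) = 0.0820 × (560/641)⁴ × 2.4780 = 0.0820 × 0.5825 × 2.4780 = 0.1184.
τ(402 nm) = 0.0820 × (560/402)⁴ × 2.4780 = 0.0820 × 3.7657 × 2.4780 = 0.7652.
T(641)/T(402) = exp(τ_B − τ_A) = exp(0.6468) = 1.9095.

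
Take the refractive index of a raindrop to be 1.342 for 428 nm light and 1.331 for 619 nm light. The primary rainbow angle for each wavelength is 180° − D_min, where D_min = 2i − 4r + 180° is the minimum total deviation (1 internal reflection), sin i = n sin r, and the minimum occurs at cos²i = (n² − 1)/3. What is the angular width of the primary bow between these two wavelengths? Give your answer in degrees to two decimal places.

1.58°

At 428 nm (n = 1.342): cos²i = 0.26699 → i = 58.888°, r = 39.641°, D_min = 139.213°, rainbow angle = 40.787°.
At 619 nm (n = 1.331): cos²i = 0.25719 → i = 59.527°, r = 40.356°, D_min = 137.630°, rainbow angle = 42.370°.
Angular width = |40.787° − 42.370°| = 1.583°.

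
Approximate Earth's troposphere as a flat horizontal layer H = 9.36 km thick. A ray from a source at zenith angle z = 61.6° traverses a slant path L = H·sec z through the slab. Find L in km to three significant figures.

19.7 km

sec z = 1/cos 61.6° = 2.1025.
L = 9.36 × 2.1025 = 19.679 km.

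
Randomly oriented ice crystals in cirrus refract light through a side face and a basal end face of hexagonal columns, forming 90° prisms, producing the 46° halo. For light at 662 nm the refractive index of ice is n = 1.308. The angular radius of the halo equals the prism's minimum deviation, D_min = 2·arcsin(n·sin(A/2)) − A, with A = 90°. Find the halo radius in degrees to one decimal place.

n·sin(A/2) = 1.308 × sin 45° = 1.308 × 0.7071 = 0.9249.
D_min = 2·arcsin(0.9249) − 90° = 2 × 67.653° − 90° = 45.305°.

45.3°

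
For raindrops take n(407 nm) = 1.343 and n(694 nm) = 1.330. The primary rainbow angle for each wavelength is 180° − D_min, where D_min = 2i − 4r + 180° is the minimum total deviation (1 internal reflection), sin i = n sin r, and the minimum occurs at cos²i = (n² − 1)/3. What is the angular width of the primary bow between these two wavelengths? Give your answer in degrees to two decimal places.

At 407 nm (n = 1.343): cos²i = 0.26788 → i = 58.830°, r = 39.577°, D_min = 139.354°, rainbow angle = 40.646°.
At 694 nm (n = 1.330): cos²i = 0.25630 → i = 59.585°, r = 40.422°, D_min = 137.484°, rainbow angle = 42.516°.
Angular width = |40.646° − 42.516°| = 1.871°.

1.87°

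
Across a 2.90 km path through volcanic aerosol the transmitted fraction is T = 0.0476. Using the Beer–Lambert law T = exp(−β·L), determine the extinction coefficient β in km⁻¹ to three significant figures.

1.05 km⁻¹

Beer–Lambert: T = exp(−βL) ⇒ β = −ln(T)/L = −ln(0.0476)/2.90 = 3.0449/2.90 = 1.05 km⁻¹.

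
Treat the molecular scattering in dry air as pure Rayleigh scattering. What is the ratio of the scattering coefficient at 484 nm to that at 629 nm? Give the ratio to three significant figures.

Rayleigh scattering ∝ λ⁻⁴, so the ratio of coefficients is the inverse fourth power of the wavelength ratio.
σ(484)/σ(629) = (629/484)⁴ = (1.2996)⁴ = 2.852.

2.85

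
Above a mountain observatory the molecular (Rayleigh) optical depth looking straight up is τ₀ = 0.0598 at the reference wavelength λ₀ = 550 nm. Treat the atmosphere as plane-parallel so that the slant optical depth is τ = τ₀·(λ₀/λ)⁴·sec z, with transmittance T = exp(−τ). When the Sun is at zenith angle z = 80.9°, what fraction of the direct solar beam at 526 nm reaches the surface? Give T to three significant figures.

sec 80.9° = 6.3228.
τ = 0.0598 × (550/526)⁴ × 6.3228 = 0.0598 × 1.1954 × 6.3228 = 0.4520.
T = exp(−0.4520) = 0.6364.

0.636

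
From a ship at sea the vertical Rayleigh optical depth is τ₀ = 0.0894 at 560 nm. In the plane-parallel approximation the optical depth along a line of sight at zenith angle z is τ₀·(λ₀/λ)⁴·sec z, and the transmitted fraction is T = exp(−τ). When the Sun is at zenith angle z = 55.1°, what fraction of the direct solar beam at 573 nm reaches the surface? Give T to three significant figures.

0.867

sec 55.1° = 1.7478.
τ = 0.0894 × (560/573)⁴ × 1.7478 = 0.0894 × 0.9123 × 1.7478 = 0.1425.
T = exp(−0.1425) = 0.8671.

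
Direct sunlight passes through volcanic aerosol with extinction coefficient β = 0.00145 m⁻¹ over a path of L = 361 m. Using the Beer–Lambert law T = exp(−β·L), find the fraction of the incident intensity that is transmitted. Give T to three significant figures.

0.592

τ = β·L = 0.00145 × 361 = 0.5234.
T = exp(−0.5234) = 0.5925.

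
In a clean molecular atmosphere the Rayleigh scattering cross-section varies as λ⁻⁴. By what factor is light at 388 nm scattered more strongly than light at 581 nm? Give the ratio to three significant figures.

Rayleigh scattering ∝ λ⁻⁴, so the ratio of coefficients is the inverse fourth power of the wavelength ratio.
σ(388)/σ(581) = (581/388)⁴ = (1.4974)⁴ = 5.028.

5.03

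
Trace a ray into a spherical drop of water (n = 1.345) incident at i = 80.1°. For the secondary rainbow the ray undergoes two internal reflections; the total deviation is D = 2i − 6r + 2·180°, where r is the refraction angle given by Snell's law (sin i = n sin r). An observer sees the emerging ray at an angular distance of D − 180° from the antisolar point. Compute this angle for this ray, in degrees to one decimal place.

57.7°

sin r = sin 80.1° / 1.345 = 0.9851/1.345 = 0.7324; r = 47.09°.
D = 2·80.1° − 6·47.09° + 2·180° = 160.20° − 282.54° + 360° = 237.66°.
Angle from antisolar point = D − 180° = 57.66°.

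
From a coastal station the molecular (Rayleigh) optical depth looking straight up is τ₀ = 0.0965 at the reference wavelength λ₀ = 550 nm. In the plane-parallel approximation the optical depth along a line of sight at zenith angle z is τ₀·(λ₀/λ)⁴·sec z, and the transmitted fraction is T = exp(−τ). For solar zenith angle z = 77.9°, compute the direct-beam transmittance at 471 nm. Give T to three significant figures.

0.425

sec 77.9° = 4.7706.
τ = 0.0965 × (550/471)⁴ × 4.7706 = 0.0965 × 1.8594 × 4.7706 = 0.8560.
T = exp(−0.8560) = 0.4249.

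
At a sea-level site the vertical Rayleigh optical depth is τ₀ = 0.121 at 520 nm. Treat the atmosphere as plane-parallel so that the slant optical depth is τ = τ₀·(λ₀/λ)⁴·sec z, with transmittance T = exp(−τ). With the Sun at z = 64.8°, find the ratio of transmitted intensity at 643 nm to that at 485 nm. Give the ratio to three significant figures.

Airmass: sec 64.8° = 2.3486.
τ(643 nm) = 0.121 × (520/643)⁴ × 2.3486 = 0.121 × 0.4277 × 2.3486 = 0.1216.
τ(485 nm) = 0.121 × (520/485)⁴ × 2.3486 = 0.121 × 1.3214 × 2.3486 = 0.3755.
T(643)/T(485) = exp(τ_B − τ_A) = exp(0.2540) = 1.2891.

1.29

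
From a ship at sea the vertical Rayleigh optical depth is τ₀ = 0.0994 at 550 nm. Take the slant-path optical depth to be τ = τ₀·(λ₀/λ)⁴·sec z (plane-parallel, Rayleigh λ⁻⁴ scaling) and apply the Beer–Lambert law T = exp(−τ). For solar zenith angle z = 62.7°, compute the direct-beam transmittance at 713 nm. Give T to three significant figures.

sec 62.7° = 2.1803.
τ = 0.0994 × (550/713)⁴ × 2.1803 = 0.0994 × 0.3541 × 2.1803 = 0.0767.
T = exp(−0.0767) = 0.9261.

0.926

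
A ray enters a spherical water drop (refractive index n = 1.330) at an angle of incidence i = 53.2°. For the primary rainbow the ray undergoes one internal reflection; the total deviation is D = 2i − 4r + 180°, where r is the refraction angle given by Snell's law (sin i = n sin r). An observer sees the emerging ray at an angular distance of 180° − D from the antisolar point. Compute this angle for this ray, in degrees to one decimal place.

41.7°

sin r = sin 53.2° / 1.330 = 0.8007/1.330 = 0.6021; r = 37.02°.
D = 2·53.2° − 4·37.02° + 180° = 106.40° − 148.07° + 180° = 138.33°.
Angle from antisolar point = 180° − D = 41.67°.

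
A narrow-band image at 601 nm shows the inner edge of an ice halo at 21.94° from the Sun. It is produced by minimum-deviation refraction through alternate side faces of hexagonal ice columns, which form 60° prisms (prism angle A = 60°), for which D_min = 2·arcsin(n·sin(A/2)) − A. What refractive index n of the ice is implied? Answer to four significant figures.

1.311

Rearranging: n = sin((D_min + A)/2) / sin(A/2).
(D_min + A)/2 = (21.94° + 60°)/2 = 40.970°.
n = sin 40.970° / sin 30° = 0.6557 / 0.5000 = 1.3113.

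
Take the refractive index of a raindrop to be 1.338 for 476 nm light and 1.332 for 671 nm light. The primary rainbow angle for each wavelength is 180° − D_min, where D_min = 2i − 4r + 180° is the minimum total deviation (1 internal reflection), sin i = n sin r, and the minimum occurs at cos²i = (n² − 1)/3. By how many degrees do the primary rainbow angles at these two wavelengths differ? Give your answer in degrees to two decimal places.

0.87°

At 476 nm (n = 1.338): cos²i = 0.26341 → i = 59.120°, r = 39.899°, D_min = 138.643°, rainbow angle = 41.357°.
At 671 nm (n = 1.332): cos²i = 0.25807 → i = 59.469°, r = 40.290°, D_min = 137.776°, rainbow angle = 42.224°.
Angular width = |41.357° − 42.224°| = 0.867°.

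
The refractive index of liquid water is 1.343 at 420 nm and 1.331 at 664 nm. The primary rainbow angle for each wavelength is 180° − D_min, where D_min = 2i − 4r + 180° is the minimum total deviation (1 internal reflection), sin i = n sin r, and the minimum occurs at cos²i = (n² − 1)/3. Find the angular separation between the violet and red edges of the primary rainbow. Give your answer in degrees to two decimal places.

1.72°

At 420 nm (n = 1.343): cos²i = 0.26788 → i = 58.830°, r = 39.577°, D_min = 139.354°, rainbow angle = 40.646°.
At 664 nm (n = 1.331): cos²i = 0.25719 → i = 59.527°, r = 40.356°, D_min = 137.630°, rainbow angle = 42.370°.
Angular width = |40.646° − 42.370°| = 1.724°.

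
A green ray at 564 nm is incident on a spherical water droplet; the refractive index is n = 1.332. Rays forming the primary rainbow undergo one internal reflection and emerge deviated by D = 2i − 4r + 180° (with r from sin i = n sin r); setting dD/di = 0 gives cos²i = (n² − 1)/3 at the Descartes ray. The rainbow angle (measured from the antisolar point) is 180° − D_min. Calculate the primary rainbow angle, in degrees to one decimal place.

42.2°

cos²i = (1.77422 − 1)/3 = 0.25807; i = arccos(0.50801) = 59.469°.
sin r = sin 59.469°/1.332 = 0.64666; r = 40.290°.
D_min = 2·59.469° − 4·40.290° + 180° = 137.776°.
Rainbow angle = 180° − D_min = 42.224°.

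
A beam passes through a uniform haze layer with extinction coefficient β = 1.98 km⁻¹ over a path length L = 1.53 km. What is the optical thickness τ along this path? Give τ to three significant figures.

τ = β·L = 1.98 × 1.53 = 3.0294.

3.03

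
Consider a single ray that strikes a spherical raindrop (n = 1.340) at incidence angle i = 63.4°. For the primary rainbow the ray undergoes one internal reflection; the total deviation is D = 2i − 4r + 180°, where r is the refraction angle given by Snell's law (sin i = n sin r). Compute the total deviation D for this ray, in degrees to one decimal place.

139.4°

sin r = sin 63.4° / 1.340 = 0.8942/1.340 = 0.6673; r = 41.86°.
D = 2·63.4° − 4·41.86° + 180° = 126.80° − 167.43° + 180° = 139.37°.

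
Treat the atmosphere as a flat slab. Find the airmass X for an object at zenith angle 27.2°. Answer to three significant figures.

X = sec z = 1/cos 27.2° = 1/0.8894 = 1.1243.

1.12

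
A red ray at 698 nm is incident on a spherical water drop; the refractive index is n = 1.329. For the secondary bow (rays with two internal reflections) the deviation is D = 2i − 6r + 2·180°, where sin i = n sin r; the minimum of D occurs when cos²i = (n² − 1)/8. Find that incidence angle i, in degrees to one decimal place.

72.0°

cos²i = (1.329² − 1)/8 = (1.76624 − 1)/8 = 0.09578.
cos i = 0.30948, so i = 71.972°.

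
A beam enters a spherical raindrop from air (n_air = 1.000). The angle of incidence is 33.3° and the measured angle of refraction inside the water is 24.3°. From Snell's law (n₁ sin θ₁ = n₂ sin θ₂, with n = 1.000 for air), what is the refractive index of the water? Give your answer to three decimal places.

n = sin θ_i / sin θ_r = sin 33.3° / sin 24.3° = 0.5490 / 0.4115 = 1.3342.

1.334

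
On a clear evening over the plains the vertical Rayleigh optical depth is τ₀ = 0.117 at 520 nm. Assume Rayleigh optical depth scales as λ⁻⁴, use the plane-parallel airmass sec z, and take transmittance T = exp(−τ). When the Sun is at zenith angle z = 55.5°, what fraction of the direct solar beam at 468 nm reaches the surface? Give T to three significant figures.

sec 55.5° = 1.7655.
τ = 0.117 × (520/468)⁴ × 1.7655 = 0.117 × 1.5242 × 1.7655 = 0.3148.
T = exp(−0.3148) = 0.7299.

0.730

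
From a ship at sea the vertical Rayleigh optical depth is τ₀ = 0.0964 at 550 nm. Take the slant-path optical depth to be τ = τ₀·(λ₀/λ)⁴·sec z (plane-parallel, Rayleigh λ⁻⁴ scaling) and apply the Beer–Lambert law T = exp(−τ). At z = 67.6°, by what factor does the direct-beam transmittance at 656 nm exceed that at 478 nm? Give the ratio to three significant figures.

1.37

Airmass: sec 67.6° = 2.6242.
τ(656 nm) = 0.0964 × (550/656)⁴ × 2.6242 = 0.0964 × 0.4941 × 2.6242 = 0.1250.
τ(478 nm) = 0.0964 × (550/478)⁴ × 2.6242 = 0.0964 × 1.7528 × 2.6242 = 0.4434.
T(656)/T(478) = exp(τ_B − τ_A) = exp(0.3184) = 1.3749.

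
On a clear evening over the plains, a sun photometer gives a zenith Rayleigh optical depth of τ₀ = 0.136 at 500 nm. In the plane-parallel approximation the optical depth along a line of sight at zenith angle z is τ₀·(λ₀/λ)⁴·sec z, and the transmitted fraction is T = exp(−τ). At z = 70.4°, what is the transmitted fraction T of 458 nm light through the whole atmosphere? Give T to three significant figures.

0.562

sec 70.4° = 2.9811.
τ = 0.136 × (500/458)⁴ × 2.9811 = 0.136 × 1.4204 × 2.9811 = 0.5759.
T = exp(−0.5759) = 0.5622.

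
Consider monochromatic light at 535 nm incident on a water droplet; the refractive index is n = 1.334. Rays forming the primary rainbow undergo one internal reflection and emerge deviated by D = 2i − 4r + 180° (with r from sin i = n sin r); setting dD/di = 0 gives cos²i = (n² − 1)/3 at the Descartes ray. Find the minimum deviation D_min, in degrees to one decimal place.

138.1°

cos²i = (1.77956 − 1)/3 = 0.25985; i = arccos(0.50976) = 59.352°.
sin r = sin 59.352°/1.334 = 0.64492; r = 40.159°.
D_min = 2·59.352° − 4·40.159° + 180° = 138.067°.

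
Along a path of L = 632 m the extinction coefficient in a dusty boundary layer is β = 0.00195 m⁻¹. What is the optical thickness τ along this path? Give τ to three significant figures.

τ = β·L = 0.00195 × 632 = 1.2324.

1.23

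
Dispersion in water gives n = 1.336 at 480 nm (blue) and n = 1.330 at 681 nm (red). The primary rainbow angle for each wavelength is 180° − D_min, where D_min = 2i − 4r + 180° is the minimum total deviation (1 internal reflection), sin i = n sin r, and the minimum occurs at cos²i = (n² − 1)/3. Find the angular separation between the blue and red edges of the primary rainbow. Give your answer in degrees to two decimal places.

At 480 nm (n = 1.336): cos²i = 0.26163 → i = 59.236°, r = 40.029°, D_min = 138.356°, rainbow angle = 41.644°.
At 681 nm (n = 1.330): cos²i = 0.25630 → i = 59.585°, r = 40.422°, D_min = 137.484°, rainbow angle = 42.516°.
Angular width = |41.644° − 42.516°| = 0.873°.

0.87°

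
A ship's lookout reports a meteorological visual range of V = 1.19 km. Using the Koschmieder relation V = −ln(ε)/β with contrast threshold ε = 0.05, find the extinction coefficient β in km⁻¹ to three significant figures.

2.52 km⁻¹

β = −ln(0.05) / V = 2.996 / 1.19 = 2.5174 km⁻¹.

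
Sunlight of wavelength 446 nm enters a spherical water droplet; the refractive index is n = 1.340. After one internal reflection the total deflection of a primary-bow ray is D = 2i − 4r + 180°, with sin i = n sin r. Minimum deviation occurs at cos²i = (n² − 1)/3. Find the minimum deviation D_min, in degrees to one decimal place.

cos²i = (1.79560 − 1)/3 = 0.26520; i = arccos(0.51498) = 59.004°.
sin r = sin 59.004°/1.340 = 0.63971; r = 39.770°.
D_min = 2·59.004° − 4·39.770° + 180° = 138.929°.

138.9°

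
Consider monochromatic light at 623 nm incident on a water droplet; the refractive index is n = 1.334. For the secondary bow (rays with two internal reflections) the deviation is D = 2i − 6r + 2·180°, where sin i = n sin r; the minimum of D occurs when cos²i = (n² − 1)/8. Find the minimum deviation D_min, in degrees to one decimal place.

231.2°

cos²i = (1.77956 − 1)/8 = 0.09744; i = arccos(0.31216) = 71.810°.
sin r = sin 71.810°/1.334 = 0.71217; r = 45.411°.
D_min = 2·71.810° − 6·45.411° + 360° = 231.153°.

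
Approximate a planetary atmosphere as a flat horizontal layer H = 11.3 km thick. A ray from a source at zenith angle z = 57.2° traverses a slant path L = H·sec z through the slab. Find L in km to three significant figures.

20.9 km

sec z = 1/cos 57.2° = 1.8460.
L = 11.3 × 1.8460 = 20.860 km.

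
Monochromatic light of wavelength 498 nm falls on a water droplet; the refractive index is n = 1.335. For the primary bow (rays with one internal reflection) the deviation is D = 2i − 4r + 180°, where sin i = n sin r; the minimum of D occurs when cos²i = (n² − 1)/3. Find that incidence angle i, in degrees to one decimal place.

59.3°

cos²i = (1.335² − 1)/3 = (1.78222 − 1)/3 = 0.26074.
cos i = 0.51063, so i = 59.294°.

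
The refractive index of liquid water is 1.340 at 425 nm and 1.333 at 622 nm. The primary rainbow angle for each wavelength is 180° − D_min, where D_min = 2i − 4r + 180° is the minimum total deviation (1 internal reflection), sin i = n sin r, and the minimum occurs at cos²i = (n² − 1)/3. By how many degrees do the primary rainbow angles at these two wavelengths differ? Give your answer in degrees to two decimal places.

1.01°

At 425 nm (n = 1.340): cos²i = 0.26520 → i = 59.004°, r = 39.770°, D_min = 138.929°, rainbow angle = 41.071°.
At 622 nm (n = 1.333): cos²i = 0.25896 → i = 59.410°, r = 40.225°, D_min = 137.922°, rainbow angle = 42.078°.
Angular width = |41.071° − 42.078°| = 1.007°.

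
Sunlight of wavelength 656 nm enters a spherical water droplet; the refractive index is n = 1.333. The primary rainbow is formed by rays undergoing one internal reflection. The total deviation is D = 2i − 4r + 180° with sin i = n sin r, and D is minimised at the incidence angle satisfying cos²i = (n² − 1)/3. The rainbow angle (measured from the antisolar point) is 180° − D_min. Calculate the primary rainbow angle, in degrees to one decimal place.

42.1°

cos²i = (1.77689 − 1)/3 = 0.25896; i = arccos(0.50888) = 59.410°.
sin r = sin 59.410°/1.333 = 0.64579; r = 40.225°.
D_min = 2·59.410° − 4·40.225° + 180° = 137.922°.
Rainbow angle = 180° − D_min = 42.078°.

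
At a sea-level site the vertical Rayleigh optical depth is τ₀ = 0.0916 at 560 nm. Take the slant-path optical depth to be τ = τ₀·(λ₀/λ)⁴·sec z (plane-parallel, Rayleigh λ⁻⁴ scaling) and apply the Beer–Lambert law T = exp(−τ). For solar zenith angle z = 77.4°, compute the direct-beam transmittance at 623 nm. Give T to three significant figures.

sec 77.4° = 4.5841.
τ = 0.0916 × (560/623)⁴ × 4.5841 = 0.0916 × 0.6528 × 4.5841 = 0.2741.
T = exp(−0.2741) = 0.7602.

0.760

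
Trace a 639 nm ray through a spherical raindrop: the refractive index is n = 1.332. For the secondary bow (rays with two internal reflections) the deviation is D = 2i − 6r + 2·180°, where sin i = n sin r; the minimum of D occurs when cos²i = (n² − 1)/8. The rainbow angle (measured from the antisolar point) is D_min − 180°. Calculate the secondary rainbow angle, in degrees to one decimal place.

cos²i = (1.77422 − 1)/8 = 0.09678; i = arccos(0.31109) = 71.875°.
sin r = sin 71.875°/1.332 = 0.71350; r = 45.520°.
D_min = 2·71.875° − 6·45.520° + 360° = 230.628°.
Rainbow angle = D_min − 180° = 50.628°.

50.6°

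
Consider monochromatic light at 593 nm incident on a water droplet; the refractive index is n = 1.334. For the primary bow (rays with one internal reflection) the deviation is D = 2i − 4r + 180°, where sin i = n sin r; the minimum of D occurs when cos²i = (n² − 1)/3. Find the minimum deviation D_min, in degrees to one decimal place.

cos²i = (1.77956 − 1)/3 = 0.25985; i = arccos(0.50976) = 59.352°.
sin r = sin 59.352°/1.334 = 0.64492; r = 40.159°.
D_min = 2·59.352° − 4·40.159° + 180° = 138.067°.

138.1°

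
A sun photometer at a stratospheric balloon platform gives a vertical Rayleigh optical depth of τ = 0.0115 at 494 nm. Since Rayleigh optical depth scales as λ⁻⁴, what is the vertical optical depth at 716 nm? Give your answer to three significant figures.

0.00261

τ(716 nm) = τ(494 nm) × (494/716)⁴ = 0.0115 × (0.6899)⁴ = 0.0115 × 0.2266 = 0.0026.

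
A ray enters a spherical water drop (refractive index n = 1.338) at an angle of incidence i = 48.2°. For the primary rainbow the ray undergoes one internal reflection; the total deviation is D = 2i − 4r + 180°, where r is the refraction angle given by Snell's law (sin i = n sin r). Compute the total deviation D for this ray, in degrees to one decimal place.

sin r = sin 48.2° / 1.338 = 0.7455/1.338 = 0.5572; r = 33.86°.
D = 2·48.2° − 4·33.86° + 180° = 96.40° − 135.44° + 180° = 140.96°.

141.0°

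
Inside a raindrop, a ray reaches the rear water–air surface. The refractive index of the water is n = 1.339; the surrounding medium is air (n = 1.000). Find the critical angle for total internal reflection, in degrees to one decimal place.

48.3°

sin θ_c = n_air / n = 1.000 / 1.339 = 0.7468.
θ_c = arcsin(0.7468) = 48.32°.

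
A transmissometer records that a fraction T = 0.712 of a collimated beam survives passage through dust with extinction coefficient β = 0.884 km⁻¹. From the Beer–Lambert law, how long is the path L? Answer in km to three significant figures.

Beer–Lambert: T = exp(−βL) ⇒ L = −ln(T)/β = −ln(0.712)/0.884 = 0.3397/0.884 = 0.3843 km.

0.384 km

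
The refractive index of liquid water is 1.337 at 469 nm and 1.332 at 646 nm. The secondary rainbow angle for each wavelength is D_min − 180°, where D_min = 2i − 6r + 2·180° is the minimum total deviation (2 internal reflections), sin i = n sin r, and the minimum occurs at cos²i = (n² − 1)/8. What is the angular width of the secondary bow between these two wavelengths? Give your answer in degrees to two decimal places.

At 469 nm (n = 1.337): cos²i = 0.09845 → i = 71.714°, r = 45.249°, D_min = 231.934°, rainbow angle = 51.934°.
At 646 nm (n = 1.332): cos²i = 0.09678 → i = 71.875°, r = 45.520°, D_min = 230.628°, rainbow angle = 50.628°.
Angular width = |51.934° − 50.628°| = 1.305°.

1.31°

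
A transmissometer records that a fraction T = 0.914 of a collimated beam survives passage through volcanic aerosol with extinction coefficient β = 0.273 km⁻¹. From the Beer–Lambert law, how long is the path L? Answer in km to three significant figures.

Beer–Lambert: T = exp(−βL) ⇒ L = −ln(T)/β = −ln(0.914)/0.273 = 0.0899/0.273 = 0.3294 km.

0.329 km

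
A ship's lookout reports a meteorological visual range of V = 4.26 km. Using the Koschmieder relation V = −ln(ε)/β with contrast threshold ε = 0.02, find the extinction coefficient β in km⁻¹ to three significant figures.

0.918 km⁻¹

β = −ln(0.02) / V = 3.912 / 4.26 = 0.9183 km⁻¹.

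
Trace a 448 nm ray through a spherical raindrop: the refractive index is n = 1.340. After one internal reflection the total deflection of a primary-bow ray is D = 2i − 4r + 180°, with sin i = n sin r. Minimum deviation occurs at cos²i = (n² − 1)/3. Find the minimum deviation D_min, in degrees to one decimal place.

cos²i = (1.79560 − 1)/3 = 0.26520; i = arccos(0.51498) = 59.004°.
sin r = sin 59.004°/1.340 = 0.63971; r = 39.770°.
D_min = 2·59.004° − 4·39.770° + 180° = 138.929°.

138.9°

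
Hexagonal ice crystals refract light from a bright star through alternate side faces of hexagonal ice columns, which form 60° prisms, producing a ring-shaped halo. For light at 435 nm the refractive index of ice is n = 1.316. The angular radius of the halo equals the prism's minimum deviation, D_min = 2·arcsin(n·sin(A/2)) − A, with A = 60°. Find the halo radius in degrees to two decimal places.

22.30°

n·sin(A/2) = 1.316 × sin 30° = 1.316 × 0.5000 = 0.6580.
D_min = 2·arcsin(0.6580) − 60° = 2 × 41.148° − 60° = 22.295°.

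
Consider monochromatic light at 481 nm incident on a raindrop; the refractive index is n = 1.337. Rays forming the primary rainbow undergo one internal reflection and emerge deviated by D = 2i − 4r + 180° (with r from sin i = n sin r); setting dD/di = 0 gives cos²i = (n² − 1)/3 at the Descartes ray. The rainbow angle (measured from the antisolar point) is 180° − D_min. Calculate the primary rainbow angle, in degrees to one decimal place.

41.5°

cos²i = (1.78757 − 1)/3 = 0.26252; i = arccos(0.51237) = 59.178°.
sin r = sin 59.178°/1.337 = 0.64231; r = 39.964°.
D_min = 2·59.178° − 4·39.964° + 180° = 138.500°.
Rainbow angle = 180° − D_min = 41.500°.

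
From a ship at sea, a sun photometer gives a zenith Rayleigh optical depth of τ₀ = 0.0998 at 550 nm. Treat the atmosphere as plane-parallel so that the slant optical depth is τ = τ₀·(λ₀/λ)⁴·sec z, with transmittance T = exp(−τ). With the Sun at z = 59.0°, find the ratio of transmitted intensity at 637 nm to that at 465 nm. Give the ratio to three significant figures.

Airmass: sec 59.0° = 1.9416.
τ(637 nm) = 0.0998 × (550/637)⁴ × 1.9416 = 0.0998 × 0.5558 × 1.9416 = 0.1077.
τ(465 nm) = 0.0998 × (550/465)⁴ × 1.9416 = 0.0998 × 1.9572 × 1.9416 = 0.3793.
T(637)/T(465) = exp(τ_B − τ_A) = exp(0.2716) = 1.3120.

1.31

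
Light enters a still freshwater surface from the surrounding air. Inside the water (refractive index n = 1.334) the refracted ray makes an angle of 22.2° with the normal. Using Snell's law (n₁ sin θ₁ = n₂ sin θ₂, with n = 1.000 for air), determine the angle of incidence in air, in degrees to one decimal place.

Snell: sin θ_i = n · sin θ_r = 1.334 × sin 22.2° = 1.334 × 0.3778 = 0.5040.
θ_i = arcsin(0.5040) = 30.27°.

30.3°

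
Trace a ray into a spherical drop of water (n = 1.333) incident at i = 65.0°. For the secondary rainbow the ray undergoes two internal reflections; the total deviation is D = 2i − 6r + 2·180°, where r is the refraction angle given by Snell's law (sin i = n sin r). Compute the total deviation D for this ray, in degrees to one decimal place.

233.0°

sin r = sin 65.0° / 1.333 = 0.9063/1.333 = 0.6799; r = 42.84°.
D = 2·65.0° − 6·42.84° + 2·180° = 130.00° − 257.02° + 360° = 232.98°.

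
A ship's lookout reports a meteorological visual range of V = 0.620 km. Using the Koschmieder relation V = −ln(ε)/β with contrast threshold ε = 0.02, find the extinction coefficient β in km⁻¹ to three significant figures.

6.31 km⁻¹

β = −ln(0.02) / V = 3.912 / 0.620 = 6.3097 km⁻¹.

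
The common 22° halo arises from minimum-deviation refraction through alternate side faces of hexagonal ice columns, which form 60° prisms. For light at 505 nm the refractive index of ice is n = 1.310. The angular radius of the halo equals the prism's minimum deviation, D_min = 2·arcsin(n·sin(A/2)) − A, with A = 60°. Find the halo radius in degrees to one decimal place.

21.8°

n·sin(A/2) = 1.310 × sin 30° = 1.310 × 0.5000 = 0.6550.
D_min = 2·arcsin(0.6550) − 60° = 2 × 40.920° − 60° = 21.839°.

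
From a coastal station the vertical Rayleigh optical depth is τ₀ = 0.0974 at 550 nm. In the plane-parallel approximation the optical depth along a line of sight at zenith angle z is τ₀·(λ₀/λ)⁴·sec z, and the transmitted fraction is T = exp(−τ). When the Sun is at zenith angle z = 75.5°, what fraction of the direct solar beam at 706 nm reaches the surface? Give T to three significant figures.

sec 75.5° = 3.9939.
τ = 0.0974 × (550/706)⁴ × 3.9939 = 0.0974 × 0.3683 × 3.9939 = 0.1433.
T = exp(−0.1433) = 0.8665.

0.867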